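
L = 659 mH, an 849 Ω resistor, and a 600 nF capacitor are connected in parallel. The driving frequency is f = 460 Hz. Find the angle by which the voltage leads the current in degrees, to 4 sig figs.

ω = 2πf = 2890 rad/s
X_L = ωL = 1905 Ω
X_C = 1/(ωC) = 576.6 Ω
Parallel: admittances add. Y = 1/R + 1/(jωL) + jωC
Y = (0.001178 + j0.001209) S
|Y| = 0.001688 S → |Z| = 1/|Y| = 592.4 Ω, ∠Z = −∠Y = -45.75°

-45.75°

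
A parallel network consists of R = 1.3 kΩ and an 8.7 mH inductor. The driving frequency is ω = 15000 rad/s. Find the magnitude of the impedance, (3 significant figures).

130 Ω

X_L = ωL = 130 Ω
Parallel: admittances add. Y = 1/R + 1/(jωL)
Y = (0.000769 − j0.00766) S
|Y| = 0.00770 S → |Z| = 1/|Y| = 130 Ω, ∠Z = −∠Y = 84.3°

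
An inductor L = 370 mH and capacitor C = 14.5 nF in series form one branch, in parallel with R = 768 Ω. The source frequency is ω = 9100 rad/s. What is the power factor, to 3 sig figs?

0.984

X_L = ωL = 3370 Ω
X_C = 1/(ωC) = 7580 Ω
Branch 1: Z₁ = R = 768 Ω
Branch 2 (series LC): Z₂ = j(X_L − X_C) = −j4210 Ω
Parallel: Z = Z₁Z₂/(Z₁+Z₂), |Z| = 756 Ω, ∠Z = -10.3°
cos φ = cos(-10.3°) = 0.984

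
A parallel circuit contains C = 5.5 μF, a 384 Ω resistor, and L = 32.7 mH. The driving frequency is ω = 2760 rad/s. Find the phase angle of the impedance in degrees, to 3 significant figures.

X_L = ωL = 90.3 Ω
X_C = 1/(ωC) = 65.9 Ω
Parallel: admittances add. Y = 1/R + 1/(jωL) + jωC
Y = (0.00260 + j0.00410) S
|Y| = 0.00486 S → |Z| = 1/|Y| = 206 Ω, ∠Z = −∠Y = -57.6°

-57.6°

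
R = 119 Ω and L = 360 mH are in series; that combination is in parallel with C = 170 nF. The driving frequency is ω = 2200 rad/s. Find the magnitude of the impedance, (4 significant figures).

X_L = ωL = 792.0 Ω
X_C = 1/(ωC) = 2674 Ω
Branch 1 (R+jX_L): Z₁ = 119.0 + j792.0 Ω, |Z₁| = 800.9 Ω
Branch 2 (−jX_C): Z₂ = −j2674 Ω
Parallel: Z = Z₁Z₂/(Z₁+Z₂), |Z| = 1136 Ω, ∠Z = 77.84°

1136 Ω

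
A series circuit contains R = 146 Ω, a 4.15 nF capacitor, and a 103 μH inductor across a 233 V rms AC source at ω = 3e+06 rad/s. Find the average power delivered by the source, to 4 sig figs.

107.7 W

X_L = ωL = 309.0 Ω
X_C = 1/(ωC) = 80.32 Ω
Net reactance X = X_L − X_C = 228.7 Ω
Z = 146.0 + j228.7 Ω
|Z| = √(146.0² + 228.7²) = 271.3 Ω
∠Z = arctan(228.7/146.0) = 57.44°
I = V/|Z| = 858.8 mA
P = VI cos φ = 233 × 0.8588 × cos(57.44°) = 107.7 W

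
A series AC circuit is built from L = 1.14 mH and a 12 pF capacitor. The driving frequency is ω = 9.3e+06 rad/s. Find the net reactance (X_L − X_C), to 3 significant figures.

1640 Ω

X_L = ωL = 10600 Ω
X_C = 1/(ωC) = 8960 Ω
X = 10600 − 8960 = 1640 Ω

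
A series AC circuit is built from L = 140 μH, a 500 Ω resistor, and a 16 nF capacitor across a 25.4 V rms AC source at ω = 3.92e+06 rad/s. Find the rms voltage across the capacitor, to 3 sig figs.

X_L = ωL = 549 Ω
X_C = 1/(ωC) = 15.9 Ω
Net reactance X = X_L − X_C = 533 Ω
Z = 500 + j533 Ω
|Z| = √(500² + 533²) = 731 Ω
I = V/|Z| = 34.8 mA
V_C = I·|Z_C| = 0.0348 × 15.9 = 0.554 V

0.554 V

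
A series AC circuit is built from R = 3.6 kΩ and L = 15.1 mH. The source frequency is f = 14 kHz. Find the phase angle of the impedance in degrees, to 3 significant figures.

20.3°

ω = 2πf = 87960 rad/s
X_L = ωL = 1330 Ω
Z = 3600 + j1330 Ω
|Z| = √(3600² + 1330²) = 3840 Ω
∠Z = arctan(1330/3600) = 20.3°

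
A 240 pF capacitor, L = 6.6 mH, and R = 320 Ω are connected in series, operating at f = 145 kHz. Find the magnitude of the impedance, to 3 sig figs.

1470 Ω

ω = 2πf = 911100 rad/s
X_L = ωL = 6010 Ω
X_C = 1/(ωC) = 4570 Ω
Net reactance X = X_L − X_C = 1440 Ω
Z = 320 + j1440 Ω
|Z| = √(320² + 1440²) = 1470 Ω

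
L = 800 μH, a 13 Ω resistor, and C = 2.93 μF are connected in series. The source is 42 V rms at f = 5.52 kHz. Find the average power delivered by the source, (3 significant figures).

46.8 W

ω = 2πf = 34680 rad/s
X_L = ωL = 27.7 Ω
X_C = 1/(ωC) = 9.84 Ω
Net reactance X = X_L − X_C = 17.9 Ω
Z = 13.0 + j17.9 Ω
|Z| = √(13.0² + 17.9²) = 22.1 Ω
∠Z = arctan(17.9/13.0) = 54.0°
I = V/|Z| = 1.90 A
P = VI cos φ = 42 × 1.90 × cos(54.0°) = 46.8 W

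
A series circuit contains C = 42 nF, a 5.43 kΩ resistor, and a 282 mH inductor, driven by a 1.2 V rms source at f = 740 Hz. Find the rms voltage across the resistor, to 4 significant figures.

ω = 2πf = 4650 rad/s
X_L = ωL = 1311 Ω
X_C = 1/(ωC) = 5121 Ω
Net reactance X = X_L − X_C = -3810 Ω
Z = 5430 − j3810 Ω
|Z| = √(5430² + 3810²) = 6633 Ω
I = V/|Z| = 180.9 μA
V_R = I·|Z_R| = 0.0001809 × 5430 = 0.9823 V

0.9823 V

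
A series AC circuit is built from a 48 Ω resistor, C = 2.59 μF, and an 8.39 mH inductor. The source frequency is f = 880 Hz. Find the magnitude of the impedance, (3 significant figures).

ω = 2πf = 5529 rad/s
X_L = ωL = 46.4 Ω
X_C = 1/(ωC) = 69.8 Ω
Net reactance X = X_L − X_C = -23.4 Ω
Z = 48.0 − j23.4 Ω
|Z| = √(48.0² + 23.4²) = 53.4 Ω

53.4 Ω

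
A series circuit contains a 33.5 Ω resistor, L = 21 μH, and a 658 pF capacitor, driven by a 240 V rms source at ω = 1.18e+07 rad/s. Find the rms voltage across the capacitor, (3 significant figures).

X_L = ωL = 248 Ω
X_C = 1/(ωC) = 129 Ω
Net reactance X = X_L − X_C = 119 Ω
Z = 33.5 + j119 Ω
|Z| = √(33.5² + 119²) = 124 Ω
I = V/|Z| = 1.94 A
V_C = I·|Z_C| = 1.94 × 129 = 250 V

250 V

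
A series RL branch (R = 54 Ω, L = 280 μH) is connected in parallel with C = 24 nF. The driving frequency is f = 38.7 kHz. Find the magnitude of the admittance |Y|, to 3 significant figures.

7.83 mS

ω = 2πf = 243200 rad/s
X_L = ωL = 68.1 Ω
X_C = 1/(ωC) = 171 Ω
Branch 1 (R+jX_L): Z₁ = 54.0 + j68.1 Ω, |Z₁| = 86.9 Ω
Branch 2 (−jX_C): Z₂ = −j171 Ω
Parallel: Z = Z₁Z₂/(Z₁+Z₂), |Z| = 128 Ω, ∠Z = 24.0°
|Y| = 1/|Z| = 7.83 mS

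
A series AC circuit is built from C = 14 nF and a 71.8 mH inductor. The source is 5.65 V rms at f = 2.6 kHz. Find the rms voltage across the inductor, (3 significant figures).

ω = 2πf = 16340 rad/s
X_L = ωL = 1170 Ω
X_C = 1/(ωC) = 4370 Ω
Net reactance X = X_L − X_C = -3200 Ω
Z = − j3200 Ω
|Z| = √(0² + 3200²) = 3200 Ω
I = V/|Z| = 1.77 mA
V_L = I·|Z_L| = 0.00177 × 1170 = 2.07 V

2.07 V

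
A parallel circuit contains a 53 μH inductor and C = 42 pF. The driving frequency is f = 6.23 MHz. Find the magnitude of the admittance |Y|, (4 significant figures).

ω = 2πf = 3.914e+07 rad/s
X_L = ωL = 2075 Ω
X_C = 1/(ωC) = 608.3 Ω
Parallel: admittances add. Y = 1/(jωL) + jωC
Y = (0 + j0.001162) S
|Y| = 0.001162 S → |Z| = 1/|Y| = 860.5 Ω, ∠Z = −∠Y = -90.00°

1.162 mS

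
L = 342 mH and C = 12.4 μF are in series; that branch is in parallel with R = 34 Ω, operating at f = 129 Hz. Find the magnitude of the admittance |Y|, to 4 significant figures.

ω = 2πf = 810.5 rad/s
X_L = ωL = 277.2 Ω
X_C = 1/(ωC) = 99.50 Ω
Branch 1: Z₁ = R = 34.00 Ω
Branch 2 (series LC): Z₂ = j(X_L − X_C) = j177.7 Ω
Parallel: Z = Z₁Z₂/(Z₁+Z₂), |Z| = 33.39 Ω, ∠Z = 10.83°
|Y| = 1/|Z| = 29.95 mS

29.95 mS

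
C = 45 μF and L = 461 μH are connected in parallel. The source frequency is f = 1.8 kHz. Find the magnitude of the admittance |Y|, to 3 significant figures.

ω = 2πf = 11310 rad/s
X_L = ωL = 5.21 Ω
X_C = 1/(ωC) = 1.96 Ω
Parallel: admittances add. Y = 1/(jωL) + jωC
Y = (0 + j0.317) S
|Y| = 0.317 S → |Z| = 1/|Y| = 3.15 Ω, ∠Z = −∠Y = -90.0°

317 mS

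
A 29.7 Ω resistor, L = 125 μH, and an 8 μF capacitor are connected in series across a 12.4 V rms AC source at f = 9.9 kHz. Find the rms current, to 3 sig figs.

ω = 2πf = 62200 rad/s
X_L = ωL = 7.78 Ω
X_C = 1/(ωC) = 2.01 Ω
Net reactance X = X_L − X_C = 5.77 Ω
Z = 29.7 + j5.77 Ω
|Z| = √(29.7² + 5.77²) = 30.3 Ω
I = V/|Z| = 12.4/30.3 = 410 mA

410 mA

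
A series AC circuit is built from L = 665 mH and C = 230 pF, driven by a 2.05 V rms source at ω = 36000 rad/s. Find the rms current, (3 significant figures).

21.2 μA

X_L = ωL = 23900 Ω
X_C = 1/(ωC) = 121000 Ω
Net reactance X = X_L − X_C = -96800 Ω
Z = − j96800 Ω
|Z| = √(0² + 96800²) = 96800 Ω
I = V/|Z| = 2.05/96800 = 21.2 μA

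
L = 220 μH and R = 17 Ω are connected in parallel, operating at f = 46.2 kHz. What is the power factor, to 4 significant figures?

0.9663

ω = 2πf = 290300 rad/s
X_L = ωL = 63.86 Ω
Parallel: admittances add. Y = 1/R + 1/(jωL)
Y = (0.05882 − j0.01566) S
|Y| = 0.06087 S → |Z| = 1/|Y| = 16.43 Ω, ∠Z = −∠Y = 14.91°
cos φ = cos(14.91°) = 0.9663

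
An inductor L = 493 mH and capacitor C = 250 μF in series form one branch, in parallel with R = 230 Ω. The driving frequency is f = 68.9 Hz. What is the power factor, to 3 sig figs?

0.664

ω = 2πf = 432.9 rad/s
X_L = ωL = 213 Ω
X_C = 1/(ωC) = 9.24 Ω
Branch 1: Z₁ = R = 230 Ω
Branch 2 (series LC): Z₂ = j(X_L − X_C) = j204 Ω
Parallel: Z = Z₁Z₂/(Z₁+Z₂), |Z| = 153 Ω, ∠Z = 48.4°
cos φ = cos(48.4°) = 0.664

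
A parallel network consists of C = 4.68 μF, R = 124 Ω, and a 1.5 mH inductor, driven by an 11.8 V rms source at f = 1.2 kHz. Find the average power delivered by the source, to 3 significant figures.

ω = 2πf = 7540 rad/s
X_L = ωL = 11.3 Ω
X_C = 1/(ωC) = 28.3 Ω
Parallel: admittances add. Y = 1/R + 1/(jωL) + jωC
Y = (0.00806 − j0.0531) S
|Y| = 0.0537 S → |Z| = 1/|Y| = 18.6 Ω, ∠Z = −∠Y = 81.4°
I = V/|Z| = 634 mA
P = VI cos φ = 11.8 × 0.634 × cos(81.4°) = 1.12 W

1.12 W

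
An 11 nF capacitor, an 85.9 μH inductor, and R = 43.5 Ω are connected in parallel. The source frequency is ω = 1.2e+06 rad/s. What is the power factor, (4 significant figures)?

X_L = ωL = 103.1 Ω
X_C = 1/(ωC) = 75.76 Ω
Parallel: admittances add. Y = 1/R + 1/(jωL) + jωC
Y = (0.02299 + j0.003499) S
|Y| = 0.02325 S → |Z| = 1/|Y| = 43.00 Ω, ∠Z = −∠Y = -8.654°
cos φ = cos(-8.654°) = 0.9886

0.9886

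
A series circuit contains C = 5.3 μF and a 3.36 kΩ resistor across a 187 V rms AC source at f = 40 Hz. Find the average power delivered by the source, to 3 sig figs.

9.91 W

ω = 2πf = 251.3 rad/s
X_C = 1/(ωC) = 751 Ω
Z = 3360 − j751 Ω
|Z| = √(3360² + 751²) = 3440 Ω
∠Z = arctan(-751/3360) = -12.6°
I = V/|Z| = 54.3 mA
P = VI cos φ = 187 × 0.0543 × cos(-12.6°) = 9.91 W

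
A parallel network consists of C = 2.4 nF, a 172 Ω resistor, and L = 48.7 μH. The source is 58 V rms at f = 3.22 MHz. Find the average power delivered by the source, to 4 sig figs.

ω = 2πf = 2.023e+07 rad/s
X_L = ωL = 985.3 Ω
X_C = 1/(ωC) = 20.59 Ω
Parallel: admittances add. Y = 1/R + 1/(jωL) + jωC
Y = (0.005814 + j0.04754) S
|Y| = 0.04790 S → |Z| = 1/|Y| = 20.88 Ω, ∠Z = −∠Y = -83.03°
I = V/|Z| = 2.778 A
P = VI cos φ = 58 × 2.778 × cos(-83.03°) = 19.56 W

19.56 W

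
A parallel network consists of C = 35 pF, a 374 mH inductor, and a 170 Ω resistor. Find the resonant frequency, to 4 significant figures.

43.99 kHz

ω₀ = 1/√(LC) = 1/√(0.374 × 3.5e-11) = 276400 rad/s
f₀ = ω₀/(2π) = 43.99 kHz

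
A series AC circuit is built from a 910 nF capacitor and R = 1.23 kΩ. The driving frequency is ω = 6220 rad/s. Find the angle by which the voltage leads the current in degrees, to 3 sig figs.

-8.17°

X_C = 1/(ωC) = 177 Ω
Z = 1230 − j177 Ω
|Z| = √(1230² + 177²) = 1240 Ω
∠Z = arctan(-177/1230) = -8.17°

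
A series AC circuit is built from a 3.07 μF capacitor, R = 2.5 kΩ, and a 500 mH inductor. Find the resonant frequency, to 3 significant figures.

128 Hz

ω₀ = 1/√(LC) = 1/√(0.5 × 3.07e-06) = 807.1 rad/s
f₀ = ω₀/(2π) = 128 Hz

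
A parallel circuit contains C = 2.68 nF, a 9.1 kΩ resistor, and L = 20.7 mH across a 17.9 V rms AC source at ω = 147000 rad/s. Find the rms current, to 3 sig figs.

2.29 mA

X_L = ωL = 3040 Ω
X_C = 1/(ωC) = 2540 Ω
Parallel: admittances add. Y = 1/R + 1/(jωL) + jωC
Y = (0.000110 + j6.53e-05) S
|Y| = 0.000128 S → |Z| = 1/|Y| = 7820 Ω, ∠Z = −∠Y = -30.7°
I = V/|Z| = 17.9/7820 = 2.29 mA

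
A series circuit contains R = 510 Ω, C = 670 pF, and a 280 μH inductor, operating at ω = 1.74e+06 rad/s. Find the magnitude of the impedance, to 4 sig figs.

X_L = ωL = 487.2 Ω
X_C = 1/(ωC) = 857.8 Ω
Net reactance X = X_L − X_C = -370.6 Ω
Z = 510.0 − j370.6 Ω
|Z| = √(510.0² + 370.6²) = 630.4 Ω

630.4 Ω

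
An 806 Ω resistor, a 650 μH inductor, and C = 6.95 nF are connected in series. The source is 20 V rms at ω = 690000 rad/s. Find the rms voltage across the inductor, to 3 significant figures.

X_L = ωL = 448 Ω
X_C = 1/(ωC) = 209 Ω
Net reactance X = X_L − X_C = 240 Ω
Z = 806 + j240 Ω
|Z| = √(806² + 240²) = 841 Ω
I = V/|Z| = 23.8 mA
V_L = I·|Z_L| = 0.0238 × 448 = 10.7 V

10.7 V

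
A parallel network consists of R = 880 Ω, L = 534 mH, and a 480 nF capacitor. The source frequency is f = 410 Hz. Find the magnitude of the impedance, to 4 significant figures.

803.0 Ω

ω = 2πf = 2576 rad/s
X_L = ωL = 1376 Ω
X_C = 1/(ωC) = 808.7 Ω
Parallel: admittances add. Y = 1/R + 1/(jωL) + jωC
Y = (0.001136 + j0.0005096) S
|Y| = 0.001245 S → |Z| = 1/|Y| = 803.0 Ω, ∠Z = −∠Y = -24.15°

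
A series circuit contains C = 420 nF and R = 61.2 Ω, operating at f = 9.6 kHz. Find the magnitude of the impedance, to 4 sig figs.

72.83 Ω

ω = 2πf = 60320 rad/s
X_C = 1/(ωC) = 39.47 Ω
Z = 61.20 − j39.47 Ω
|Z| = √(61.20² + 39.47²) = 72.83 Ω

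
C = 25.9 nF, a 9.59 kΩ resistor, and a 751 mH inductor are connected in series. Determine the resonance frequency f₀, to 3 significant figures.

ω₀ = 1/√(LC) = 1/√(0.751 × 2.59e-08) = 7170 rad/s
f₀ = ω₀/(2π) = 1.14 kHz

1.14 kHz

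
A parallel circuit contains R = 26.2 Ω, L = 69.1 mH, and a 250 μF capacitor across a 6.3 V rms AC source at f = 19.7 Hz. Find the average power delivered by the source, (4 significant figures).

1.515 W

ω = 2πf = 123.8 rad/s
X_L = ωL = 8.553 Ω
X_C = 1/(ωC) = 32.32 Ω
Parallel: admittances add. Y = 1/R + 1/(jωL) + jωC
Y = (0.03817 − j0.08597) S
|Y| = 0.09406 S → |Z| = 1/|Y| = 10.63 Ω, ∠Z = −∠Y = 66.06°
I = V/|Z| = 592.6 mA
P = VI cos φ = 6.3 × 0.5926 × cos(66.06°) = 1.515 W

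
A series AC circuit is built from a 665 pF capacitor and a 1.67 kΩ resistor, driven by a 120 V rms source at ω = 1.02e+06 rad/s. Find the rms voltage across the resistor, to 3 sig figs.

90.0 V

X_C = 1/(ωC) = 1470 Ω
Z = 1670 − j1470 Ω
|Z| = √(1670² + 1470²) = 2230 Ω
I = V/|Z| = 53.9 mA
V_R = I·|Z_R| = 0.0539 × 1670 = 90.0 V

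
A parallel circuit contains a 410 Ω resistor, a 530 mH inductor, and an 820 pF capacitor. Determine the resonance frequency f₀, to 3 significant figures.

7.63 kHz

ω₀ = 1/√(LC) = 1/√(0.53 × 8.2e-10) = 47970 rad/s
f₀ = ω₀/(2π) = 7.63 kHz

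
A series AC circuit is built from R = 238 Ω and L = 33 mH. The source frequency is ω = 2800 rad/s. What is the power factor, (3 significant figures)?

X_L = ωL = 92.4 Ω
Z = 238 + j92.4 Ω
|Z| = √(238² + 92.4²) = 255 Ω
∠Z = arctan(92.4/238) = 21.2°
cos φ = cos(21.2°) = 0.932

0.932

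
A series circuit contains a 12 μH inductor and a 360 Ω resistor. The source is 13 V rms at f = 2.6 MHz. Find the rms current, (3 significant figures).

31.7 mA

ω = 2πf = 1.634e+07 rad/s
X_L = ωL = 196 Ω
Z = 360 + j196 Ω
|Z| = √(360² + 196²) = 410 Ω
I = V/|Z| = 13/410 = 31.7 mA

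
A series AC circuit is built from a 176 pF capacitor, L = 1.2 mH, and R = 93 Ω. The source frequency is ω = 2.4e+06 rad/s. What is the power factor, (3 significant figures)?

0.179

X_L = ωL = 2880 Ω
X_C = 1/(ωC) = 2370 Ω
Net reactance X = X_L − X_C = 513 Ω
Z = 93.0 + j513 Ω
|Z| = √(93.0² + 513²) = 521 Ω
∠Z = arctan(513/93.0) = 79.7°
cos φ = cos(79.7°) = 0.179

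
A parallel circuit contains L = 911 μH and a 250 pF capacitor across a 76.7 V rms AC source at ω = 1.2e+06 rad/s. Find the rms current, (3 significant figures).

47.2 mA

X_L = ωL = 1090 Ω
X_C = 1/(ωC) = 3330 Ω
Parallel: admittances add. Y = 1/(jωL) + jωC
Y = (0 − j0.000615) S
|Y| = 0.000615 S → |Z| = 1/|Y| = 1630 Ω, ∠Z = −∠Y = 90.0°
I = V/|Z| = 76.7/1630 = 47.2 mA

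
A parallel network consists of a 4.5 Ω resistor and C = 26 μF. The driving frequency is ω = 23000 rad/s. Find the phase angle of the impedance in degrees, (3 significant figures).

-69.6°

X_C = 1/(ωC) = 1.67 Ω
Parallel: admittances add. Y = 1/R + jωC
Y = (0.222 + j0.598) S
|Y| = 0.638 S → |Z| = 1/|Y| = 1.57 Ω, ∠Z = −∠Y = -69.6°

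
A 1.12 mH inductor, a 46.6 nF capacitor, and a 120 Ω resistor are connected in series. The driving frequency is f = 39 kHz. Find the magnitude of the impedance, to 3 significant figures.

222 Ω

ω = 2πf = 245000 rad/s
X_L = ωL = 274 Ω
X_C = 1/(ωC) = 87.6 Ω
Net reactance X = X_L − X_C = 187 Ω
Z = 120 + j187 Ω
|Z| = √(120² + 187²) = 222 Ω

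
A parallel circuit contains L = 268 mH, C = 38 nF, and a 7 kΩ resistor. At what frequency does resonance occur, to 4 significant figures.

ω₀ = 1/√(LC) = 1/√(0.268 × 3.8e-08) = 9909 rad/s
f₀ = ω₀/(2π) = 1.577 kHz

1.577 kHz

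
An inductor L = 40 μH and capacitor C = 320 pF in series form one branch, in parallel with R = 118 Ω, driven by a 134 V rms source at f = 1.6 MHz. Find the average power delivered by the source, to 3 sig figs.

152 W

ω = 2πf = 1.005e+07 rad/s
X_L = ωL = 402 Ω
X_C = 1/(ωC) = 311 Ω
Branch 1: Z₁ = R = 118 Ω
Branch 2 (series LC): Z₂ = j(X_L − X_C) = j91.3 Ω
Parallel: Z = Z₁Z₂/(Z₁+Z₂), |Z| = 72.2 Ω, ∠Z = 52.3°
I = V/|Z| = 1.86 A
P = VI cos φ = 134 × 1.86 × cos(52.3°) = 152 W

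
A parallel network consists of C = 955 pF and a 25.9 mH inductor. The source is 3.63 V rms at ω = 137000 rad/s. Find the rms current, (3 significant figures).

X_L = ωL = 3550 Ω
X_C = 1/(ωC) = 7640 Ω
Parallel: admittances add. Y = 1/(jωL) + jωC
Y = (0 − j0.000151) S
|Y| = 0.000151 S → |Z| = 1/|Y| = 6620 Ω, ∠Z = −∠Y = 90.0°
I = V/|Z| = 3.63/6620 = 548 μA

548 μA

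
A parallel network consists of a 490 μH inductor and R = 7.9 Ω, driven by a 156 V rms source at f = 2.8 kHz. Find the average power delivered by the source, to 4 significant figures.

3.081 kW

ω = 2πf = 17590 rad/s
X_L = ωL = 8.621 Ω
Parallel: admittances add. Y = 1/R + 1/(jωL)
Y = (0.1266 − j0.1160) S
|Y| = 0.1717 S → |Z| = 1/|Y| = 5.824 Ω, ∠Z = −∠Y = 42.50°
I = V/|Z| = 26.78 A
P = VI cos φ = 156 × 26.78 × cos(42.50°) = 3.081 kW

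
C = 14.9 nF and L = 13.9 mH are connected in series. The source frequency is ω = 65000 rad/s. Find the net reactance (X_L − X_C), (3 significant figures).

X_L = ωL = 904 Ω
X_C = 1/(ωC) = 1030 Ω
X = 904 − 1030 = -129 Ω

-129 Ω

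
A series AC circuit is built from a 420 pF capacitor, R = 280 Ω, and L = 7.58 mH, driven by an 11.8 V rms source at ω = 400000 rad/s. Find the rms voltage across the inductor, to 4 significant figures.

X_L = ωL = 3032 Ω
X_C = 1/(ωC) = 5952 Ω
Net reactance X = X_L − X_C = -2920 Ω
Z = 280.0 − j2920 Ω
|Z| = √(280.0² + 2920²) = 2934 Ω
I = V/|Z| = 4.022 mA
V_L = I·|Z_L| = 0.004022 × 3032 = 12.20 V

12.20 V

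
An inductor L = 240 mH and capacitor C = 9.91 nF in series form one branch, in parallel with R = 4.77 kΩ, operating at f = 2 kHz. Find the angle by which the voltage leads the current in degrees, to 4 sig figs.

ω = 2πf = 12570 rad/s
X_L = ωL = 3016 Ω
X_C = 1/(ωC) = 8030 Ω
Branch 1: Z₁ = R = 4770 Ω
Branch 2 (series LC): Z₂ = j(X_L − X_C) = −j5014 Ω
Parallel: Z = Z₁Z₂/(Z₁+Z₂), |Z| = 3456 Ω, ∠Z = -43.57°

-43.57°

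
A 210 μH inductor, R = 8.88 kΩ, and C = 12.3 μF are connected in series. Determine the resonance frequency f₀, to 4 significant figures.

ω₀ = 1/√(LC) = 1/√(0.00021 × 1.23e-05) = 19680 rad/s
f₀ = ω₀/(2π) = 3.132 kHz

3.132 kHz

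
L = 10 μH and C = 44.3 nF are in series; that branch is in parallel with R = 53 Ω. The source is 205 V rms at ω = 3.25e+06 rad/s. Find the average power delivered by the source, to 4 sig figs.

X_L = ωL = 32.50 Ω
X_C = 1/(ωC) = 6.946 Ω
Branch 1: Z₁ = R = 53.00 Ω
Branch 2 (series LC): Z₂ = j(X_L − X_C) = j25.55 Ω
Parallel: Z = Z₁Z₂/(Z₁+Z₂), |Z| = 23.02 Ω, ∠Z = 64.26°
I = V/|Z| = 8.906 A
P = VI cos φ = 205 × 8.906 × cos(64.26°) = 792.9 W

792.9 W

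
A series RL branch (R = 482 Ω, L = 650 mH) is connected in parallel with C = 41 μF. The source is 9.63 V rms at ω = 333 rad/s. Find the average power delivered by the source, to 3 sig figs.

160 mW

X_L = ωL = 216 Ω
X_C = 1/(ωC) = 73.2 Ω
Branch 1 (R+jX_L): Z₁ = 482 + j216 Ω, |Z₁| = 528 Ω
Branch 2 (−jX_C): Z₂ = −j73.2 Ω
Parallel: Z = Z₁Z₂/(Z₁+Z₂), |Z| = 77.0 Ω, ∠Z = -82.4°
I = V/|Z| = 125 mA
P = VI cos φ = 9.63 × 0.125 × cos(-82.4°) = 160 mW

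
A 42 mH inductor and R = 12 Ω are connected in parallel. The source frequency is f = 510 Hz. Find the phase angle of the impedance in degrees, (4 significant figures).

5.095°

ω = 2πf = 3204 rad/s
X_L = ωL = 134.6 Ω
Parallel: admittances add. Y = 1/R + 1/(jωL)
Y = (0.08333 − j0.007430) S
|Y| = 0.08366 S → |Z| = 1/|Y| = 11.95 Ω, ∠Z = −∠Y = 5.095°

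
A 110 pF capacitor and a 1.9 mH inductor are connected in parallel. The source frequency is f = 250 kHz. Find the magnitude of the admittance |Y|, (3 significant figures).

162 μS

ω = 2πf = 1.571e+06 rad/s
X_L = ωL = 2980 Ω
X_C = 1/(ωC) = 5790 Ω
Parallel: admittances add. Y = 1/(jωL) + jωC
Y = (0 − j0.000162) S
|Y| = 0.000162 S → |Z| = 1/|Y| = 6160 Ω, ∠Z = −∠Y = 90.0°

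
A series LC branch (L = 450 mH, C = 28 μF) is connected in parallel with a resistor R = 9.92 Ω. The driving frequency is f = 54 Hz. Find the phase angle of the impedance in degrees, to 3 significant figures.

ω = 2πf = 339.3 rad/s
X_L = ωL = 153 Ω
X_C = 1/(ωC) = 105 Ω
Branch 1: Z₁ = R = 9.92 Ω
Branch 2 (series LC): Z₂ = j(X_L − X_C) = j47.4 Ω
Parallel: Z = Z₁Z₂/(Z₁+Z₂), |Z| = 9.71 Ω, ∠Z = 11.8°

11.8°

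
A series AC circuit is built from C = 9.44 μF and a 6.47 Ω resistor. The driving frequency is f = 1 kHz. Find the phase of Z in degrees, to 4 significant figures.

-69.01°

ω = 2πf = 6283 rad/s
X_C = 1/(ωC) = 16.86 Ω
Z = 6.470 − j16.86 Ω
|Z| = √(6.470² + 16.86²) = 18.06 Ω
∠Z = arctan(-16.86/6.470) = -69.01°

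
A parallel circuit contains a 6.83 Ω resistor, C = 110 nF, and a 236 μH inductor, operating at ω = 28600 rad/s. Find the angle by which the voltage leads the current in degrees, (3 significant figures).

44.7°

X_L = ωL = 6.75 Ω
X_C = 1/(ωC) = 318 Ω
Parallel: admittances add. Y = 1/R + 1/(jωL) + jωC
Y = (0.146 − j0.145) S
|Y| = 0.206 S → |Z| = 1/|Y| = 4.85 Ω, ∠Z = −∠Y = 44.7°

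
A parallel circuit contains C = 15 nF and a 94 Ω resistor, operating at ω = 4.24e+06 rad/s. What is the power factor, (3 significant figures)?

X_C = 1/(ωC) = 15.7 Ω
Parallel: admittances add. Y = 1/R + jωC
Y = (0.0106 + j0.0636) S
|Y| = 0.0645 S → |Z| = 1/|Y| = 15.5 Ω, ∠Z = −∠Y = -80.5°
cos φ = cos(-80.5°) = 0.165

0.165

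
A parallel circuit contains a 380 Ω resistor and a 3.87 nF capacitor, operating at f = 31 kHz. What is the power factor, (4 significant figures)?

ω = 2πf = 194800 rad/s
X_C = 1/(ωC) = 1327 Ω
Parallel: admittances add. Y = 1/R + jωC
Y = (0.002632 + j0.0007538) S
|Y| = 0.002737 S → |Z| = 1/|Y| = 365.3 Ω, ∠Z = −∠Y = -15.98°
cos φ = cos(-15.98°) = 0.9613

0.9613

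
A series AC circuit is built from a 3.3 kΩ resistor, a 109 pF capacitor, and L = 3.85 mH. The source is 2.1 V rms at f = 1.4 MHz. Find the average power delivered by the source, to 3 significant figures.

ω = 2πf = 8.796e+06 rad/s
X_L = ωL = 33900 Ω
X_C = 1/(ωC) = 1040 Ω
Net reactance X = X_L − X_C = 32800 Ω
Z = 3300 + j32800 Ω
|Z| = √(3300² + 32800²) = 33000 Ω
∠Z = arctan(32800/3300) = 84.3°
I = V/|Z| = 63.7 μA
P = VI cos φ = 2.1 × 6.37e-05 × cos(84.3°) = 13.4 μW

13.4 μW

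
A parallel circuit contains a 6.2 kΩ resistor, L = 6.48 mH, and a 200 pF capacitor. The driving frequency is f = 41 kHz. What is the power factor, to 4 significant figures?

0.2826

ω = 2πf = 257600 rad/s
X_L = ωL = 1669 Ω
X_C = 1/(ωC) = 19410 Ω
Parallel: admittances add. Y = 1/R + 1/(jωL) + jωC
Y = (0.0001613 − j0.0005475) S
|Y| = 0.0005708 S → |Z| = 1/|Y| = 1752 Ω, ∠Z = −∠Y = 73.59°
cos φ = cos(73.59°) = 0.2826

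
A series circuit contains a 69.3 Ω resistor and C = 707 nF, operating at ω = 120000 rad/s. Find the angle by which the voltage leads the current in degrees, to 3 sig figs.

-9.65°

X_C = 1/(ωC) = 11.8 Ω
Z = 69.3 − j11.8 Ω
|Z| = √(69.3² + 11.8²) = 70.3 Ω
∠Z = arctan(-11.8/69.3) = -9.65°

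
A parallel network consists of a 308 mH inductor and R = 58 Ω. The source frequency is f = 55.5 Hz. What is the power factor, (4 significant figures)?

0.8799

ω = 2πf = 348.7 rad/s
X_L = ωL = 107.4 Ω
Parallel: admittances add. Y = 1/R + 1/(jωL)
Y = (0.01724 − j0.009311) S
|Y| = 0.01959 S → |Z| = 1/|Y| = 51.03 Ω, ∠Z = −∠Y = 28.37°
cos φ = cos(28.37°) = 0.8799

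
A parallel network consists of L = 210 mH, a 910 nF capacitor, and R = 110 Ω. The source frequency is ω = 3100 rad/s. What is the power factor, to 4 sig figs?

0.9902

X_L = ωL = 651.0 Ω
X_C = 1/(ωC) = 354.5 Ω
Parallel: admittances add. Y = 1/R + 1/(jωL) + jωC
Y = (0.009091 + j0.001285) S
|Y| = 0.009181 S → |Z| = 1/|Y| = 108.9 Ω, ∠Z = −∠Y = -8.045°
cos φ = cos(-8.045°) = 0.9902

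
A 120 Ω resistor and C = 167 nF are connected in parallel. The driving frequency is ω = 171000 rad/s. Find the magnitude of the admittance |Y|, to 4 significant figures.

X_C = 1/(ωC) = 35.02 Ω
Parallel: admittances add. Y = 1/R + jωC
Y = (0.008333 + j0.02856) S
|Y| = 0.02975 S → |Z| = 1/|Y| = 33.62 Ω, ∠Z = −∠Y = -73.73°

29.75 mS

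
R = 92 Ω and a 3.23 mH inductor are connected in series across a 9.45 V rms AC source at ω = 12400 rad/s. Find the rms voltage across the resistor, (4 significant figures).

8.665 V

X_L = ωL = 40.05 Ω
Z = 92.00 + j40.05 Ω
|Z| = √(92.00² + 40.05²) = 100.3 Ω
I = V/|Z| = 94.18 mA
V_R = I·|Z_R| = 0.09418 × 92.00 = 8.665 V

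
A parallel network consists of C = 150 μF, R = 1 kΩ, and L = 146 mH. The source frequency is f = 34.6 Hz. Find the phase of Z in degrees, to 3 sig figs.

ω = 2πf = 217.4 rad/s
X_L = ωL = 31.7 Ω
X_C = 1/(ωC) = 30.7 Ω
Parallel: admittances add. Y = 1/R + 1/(jωL) + jωC
Y = (0.00100 + j0.00110) S
|Y| = 0.00149 S → |Z| = 1/|Y| = 671 Ω, ∠Z = −∠Y = -47.8°

-47.8°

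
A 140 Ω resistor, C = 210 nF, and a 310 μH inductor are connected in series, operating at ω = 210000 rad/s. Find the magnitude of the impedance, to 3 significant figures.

146 Ω

X_L = ωL = 65.1 Ω
X_C = 1/(ωC) = 22.7 Ω
Net reactance X = X_L − X_C = 42.4 Ω
Z = 140 + j42.4 Ω
|Z| = √(140² + 42.4²) = 146 Ω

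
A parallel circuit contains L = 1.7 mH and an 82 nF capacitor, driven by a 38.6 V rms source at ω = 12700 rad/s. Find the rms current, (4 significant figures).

X_L = ωL = 21.59 Ω
X_C = 1/(ωC) = 960.2 Ω
Parallel: admittances add. Y = 1/(jωL) + jωC
Y = (0 − j0.04528) S
|Y| = 0.04528 S → |Z| = 1/|Y| = 22.09 Ω, ∠Z = −∠Y = 90.00°
I = V/|Z| = 38.6/22.09 = 1.748 A

1.748 A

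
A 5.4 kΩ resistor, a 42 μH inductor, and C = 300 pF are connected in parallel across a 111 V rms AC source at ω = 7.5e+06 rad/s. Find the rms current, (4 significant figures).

X_L = ωL = 315.0 Ω
X_C = 1/(ωC) = 444.4 Ω
Parallel: admittances add. Y = 1/R + 1/(jωL) + jωC
Y = (0.0001852 − j0.0009246) S
|Y| = 0.0009430 S → |Z| = 1/|Y| = 1060 Ω, ∠Z = −∠Y = 78.67°
I = V/|Z| = 111/1060 = 104.7 mA

104.7 mA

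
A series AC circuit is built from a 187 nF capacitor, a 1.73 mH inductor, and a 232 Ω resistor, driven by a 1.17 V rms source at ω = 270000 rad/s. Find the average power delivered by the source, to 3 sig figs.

1.25 mW

X_L = ωL = 467 Ω
X_C = 1/(ωC) = 19.8 Ω
Net reactance X = X_L − X_C = 447 Ω
Z = 232 + j447 Ω
|Z| = √(232² + 447²) = 504 Ω
∠Z = arctan(447/232) = 62.6°
I = V/|Z| = 2.32 mA
P = VI cos φ = 1.17 × 0.00232 × cos(62.6°) = 1.25 mW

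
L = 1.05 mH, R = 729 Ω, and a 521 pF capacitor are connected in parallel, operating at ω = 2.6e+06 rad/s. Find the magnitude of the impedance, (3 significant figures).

X_L = ωL = 2730 Ω
X_C = 1/(ωC) = 738 Ω
Parallel: admittances add. Y = 1/R + 1/(jωL) + jωC
Y = (0.00137 + j0.000988) S
|Y| = 0.00169 S → |Z| = 1/|Y| = 591 Ω, ∠Z = −∠Y = -35.8°

591 Ω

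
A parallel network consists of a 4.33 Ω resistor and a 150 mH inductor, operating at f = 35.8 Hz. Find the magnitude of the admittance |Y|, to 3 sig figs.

233 mS

ω = 2πf = 224.9 rad/s
X_L = ωL = 33.7 Ω
Parallel: admittances add. Y = 1/R + 1/(jωL)
Y = (0.231 − j0.0296) S
|Y| = 0.233 S → |Z| = 1/|Y| = 4.29 Ω, ∠Z = −∠Y = 7.31°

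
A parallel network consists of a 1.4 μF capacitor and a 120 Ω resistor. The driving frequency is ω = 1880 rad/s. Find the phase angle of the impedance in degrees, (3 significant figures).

X_C = 1/(ωC) = 380 Ω
Parallel: admittances add. Y = 1/R + jωC
Y = (0.00833 + j0.00263) S
|Y| = 0.00874 S → |Z| = 1/|Y| = 114 Ω, ∠Z = −∠Y = -17.5°

-17.5°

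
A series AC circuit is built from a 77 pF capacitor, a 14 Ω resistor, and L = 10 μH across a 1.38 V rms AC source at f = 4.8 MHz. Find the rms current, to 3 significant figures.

ω = 2πf = 3.016e+07 rad/s
X_L = ωL = 302 Ω
X_C = 1/(ωC) = 431 Ω
Net reactance X = X_L − X_C = -129 Ω
Z = 14.0 − j129 Ω
|Z| = √(14.0² + 129²) = 130 Ω
I = V/|Z| = 1.38/130 = 10.6 mA

10.6 mA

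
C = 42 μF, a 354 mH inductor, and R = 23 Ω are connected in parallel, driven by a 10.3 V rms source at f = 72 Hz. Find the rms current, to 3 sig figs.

ω = 2πf = 452.4 rad/s
X_L = ωL = 160 Ω
X_C = 1/(ωC) = 52.6 Ω
Parallel: admittances add. Y = 1/R + 1/(jωL) + jωC
Y = (0.0435 + j0.0128) S
|Y| = 0.0453 S → |Z| = 1/|Y| = 22.1 Ω, ∠Z = −∠Y = -16.4°
I = V/|Z| = 10.3/22.1 = 467 mA

467 mA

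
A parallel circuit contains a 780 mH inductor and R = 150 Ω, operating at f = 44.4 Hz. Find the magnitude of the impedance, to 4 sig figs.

123.5 Ω

ω = 2πf = 279.0 rad/s
X_L = ωL = 217.6 Ω
Parallel: admittances add. Y = 1/R + 1/(jωL)
Y = (0.006667 − j0.004596) S
|Y| = 0.008097 S → |Z| = 1/|Y| = 123.5 Ω, ∠Z = −∠Y = 34.58°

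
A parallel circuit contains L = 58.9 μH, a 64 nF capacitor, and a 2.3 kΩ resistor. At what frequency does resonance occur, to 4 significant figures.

ω₀ = 1/√(LC) = 1/√(5.89e-05 × 6.4e-08) = 515100 rad/s
f₀ = ω₀/(2π) = 81.97 kHz

81.97 kHz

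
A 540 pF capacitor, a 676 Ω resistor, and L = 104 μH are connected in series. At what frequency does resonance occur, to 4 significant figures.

ω₀ = 1/√(LC) = 1/√(0.000104 × 5.4e-10) = 4.22e+06 rad/s
f₀ = ω₀/(2π) = 671.6 kHz

671.6 kHz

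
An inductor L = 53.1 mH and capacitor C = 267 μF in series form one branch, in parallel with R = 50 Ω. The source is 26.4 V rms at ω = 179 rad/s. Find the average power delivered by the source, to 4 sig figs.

X_L = ωL = 9.505 Ω
X_C = 1/(ωC) = 20.92 Ω
Branch 1: Z₁ = R = 50.00 Ω
Branch 2 (series LC): Z₂ = j(X_L − X_C) = −j11.42 Ω
Parallel: Z = Z₁Z₂/(Z₁+Z₂), |Z| = 11.13 Ω, ∠Z = -77.14°
I = V/|Z| = 2.372 A
P = VI cos φ = 26.4 × 2.372 × cos(-77.14°) = 13.94 W

13.94 W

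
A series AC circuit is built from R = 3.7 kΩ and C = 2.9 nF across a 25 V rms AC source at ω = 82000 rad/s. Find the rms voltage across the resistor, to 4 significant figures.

X_C = 1/(ωC) = 4205 Ω
Z = 3700 − j4205 Ω
|Z| = √(3700² + 4205²) = 5601 Ω
I = V/|Z| = 4.463 mA
V_R = I·|Z_R| = 0.004463 × 3700 = 16.51 V

16.51 V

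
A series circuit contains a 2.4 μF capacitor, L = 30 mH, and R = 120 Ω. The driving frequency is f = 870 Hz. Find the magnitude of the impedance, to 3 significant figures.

ω = 2πf = 5466 rad/s
X_L = ωL = 164 Ω
X_C = 1/(ωC) = 76.2 Ω
Net reactance X = X_L − X_C = 87.8 Ω
Z = 120 + j87.8 Ω
|Z| = √(120² + 87.8²) = 149 Ω

149 Ω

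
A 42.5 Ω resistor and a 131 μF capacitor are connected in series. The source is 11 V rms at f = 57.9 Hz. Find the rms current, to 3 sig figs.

ω = 2πf = 363.8 rad/s
X_C = 1/(ωC) = 21.0 Ω
Z = 42.5 − j21.0 Ω
|Z| = √(42.5² + 21.0²) = 47.4 Ω
I = V/|Z| = 11/47.4 = 232 mA

232 mA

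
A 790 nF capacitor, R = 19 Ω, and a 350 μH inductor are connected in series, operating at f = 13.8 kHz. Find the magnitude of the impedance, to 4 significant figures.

24.68 Ω

ω = 2πf = 86710 rad/s
X_L = ωL = 30.35 Ω
X_C = 1/(ωC) = 14.60 Ω
Net reactance X = X_L − X_C = 15.75 Ω
Z = 19.00 + j15.75 Ω
|Z| = √(19.00² + 15.75²) = 24.68 Ω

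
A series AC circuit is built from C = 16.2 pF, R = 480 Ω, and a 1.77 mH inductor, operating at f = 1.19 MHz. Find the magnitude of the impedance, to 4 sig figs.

5002 Ω

ω = 2πf = 7.477e+06 rad/s
X_L = ωL = 13230 Ω
X_C = 1/(ωC) = 8256 Ω
Net reactance X = X_L − X_C = 4978 Ω
Z = 480.0 + j4978 Ω
|Z| = √(480.0² + 4978²) = 5002 Ω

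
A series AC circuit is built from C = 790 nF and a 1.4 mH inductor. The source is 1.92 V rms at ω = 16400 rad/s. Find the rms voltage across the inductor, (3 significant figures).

0.813 V

X_L = ωL = 23.0 Ω
X_C = 1/(ωC) = 77.2 Ω
Net reactance X = X_L − X_C = -54.2 Ω
Z = − j54.2 Ω
|Z| = √(0² + 54.2²) = 54.2 Ω
I = V/|Z| = 35.4 mA
V_L = I·|Z_L| = 0.0354 × 23.0 = 0.813 V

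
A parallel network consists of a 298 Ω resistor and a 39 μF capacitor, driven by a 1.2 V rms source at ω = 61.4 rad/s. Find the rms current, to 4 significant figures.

4.947 mA

X_C = 1/(ωC) = 417.6 Ω
Parallel: admittances add. Y = 1/R + jωC
Y = (0.003356 + j0.002395) S
|Y| = 0.004122 S → |Z| = 1/|Y| = 242.6 Ω, ∠Z = −∠Y = -35.51°
I = V/|Z| = 1.2/242.6 = 4.947 mA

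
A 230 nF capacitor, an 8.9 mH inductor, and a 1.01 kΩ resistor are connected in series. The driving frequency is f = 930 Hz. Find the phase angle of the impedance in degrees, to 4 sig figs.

-34.42°

ω = 2πf = 5843 rad/s
X_L = ωL = 52.01 Ω
X_C = 1/(ωC) = 744.1 Ω
Net reactance X = X_L − X_C = -692.1 Ω
Z = 1010 − j692.1 Ω
|Z| = √(1010² + 692.1²) = 1224 Ω
∠Z = arctan(-692.1/1010) = -34.42°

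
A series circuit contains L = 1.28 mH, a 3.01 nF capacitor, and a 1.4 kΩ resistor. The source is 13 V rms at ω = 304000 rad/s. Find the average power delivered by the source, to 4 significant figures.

96.37 mW

X_L = ωL = 389.1 Ω
X_C = 1/(ωC) = 1093 Ω
Net reactance X = X_L − X_C = -703.7 Ω
Z = 1400 − j703.7 Ω
|Z| = √(1400² + 703.7²) = 1567 Ω
∠Z = arctan(-703.7/1400) = -26.69°
I = V/|Z| = 8.297 mA
P = VI cos φ = 13 × 0.008297 × cos(-26.69°) = 96.37 mW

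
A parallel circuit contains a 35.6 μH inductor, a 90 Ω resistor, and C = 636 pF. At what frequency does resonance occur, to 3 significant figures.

ω₀ = 1/√(LC) = 1/√(3.56e-05 × 6.36e-10) = 6.646e+06 rad/s
f₀ = ω₀/(2π) = 1.06 MHz

1.06 MHz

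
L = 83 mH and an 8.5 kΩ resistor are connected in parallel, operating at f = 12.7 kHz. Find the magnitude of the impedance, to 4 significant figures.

5224 Ω

ω = 2πf = 79800 rad/s
X_L = ωL = 6623 Ω
Parallel: admittances add. Y = 1/R + 1/(jωL)
Y = (0.0001176 − j0.0001510) S
|Y| = 0.0001914 S → |Z| = 1/|Y| = 5224 Ω, ∠Z = −∠Y = 52.07°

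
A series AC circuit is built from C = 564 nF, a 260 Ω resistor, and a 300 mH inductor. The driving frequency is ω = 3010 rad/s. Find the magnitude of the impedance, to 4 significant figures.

X_L = ωL = 903.0 Ω
X_C = 1/(ωC) = 589.1 Ω
Net reactance X = X_L − X_C = 313.9 Ω
Z = 260.0 + j313.9 Ω
|Z| = √(260.0² + 313.9²) = 407.6 Ω

407.6 Ω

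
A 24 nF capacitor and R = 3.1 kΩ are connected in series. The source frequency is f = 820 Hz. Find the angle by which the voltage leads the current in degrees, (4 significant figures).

-69.03°

ω = 2πf = 5152 rad/s
X_C = 1/(ωC) = 8087 Ω
Z = 3100 − j8087 Ω
|Z| = √(3100² + 8087²) = 8661 Ω
∠Z = arctan(-8087/3100) = -69.03°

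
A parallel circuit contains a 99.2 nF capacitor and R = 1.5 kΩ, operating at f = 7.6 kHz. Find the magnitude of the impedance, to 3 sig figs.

209 Ω

ω = 2πf = 47750 rad/s
X_C = 1/(ωC) = 211 Ω
Parallel: admittances add. Y = 1/R + jωC
Y = (0.000667 + j0.00474) S
|Y| = 0.00478 S → |Z| = 1/|Y| = 209 Ω, ∠Z = −∠Y = -82.0°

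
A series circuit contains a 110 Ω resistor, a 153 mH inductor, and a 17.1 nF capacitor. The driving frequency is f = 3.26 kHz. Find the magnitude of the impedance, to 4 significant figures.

299.8 Ω

ω = 2πf = 20480 rad/s
X_L = ωL = 3134 Ω
X_C = 1/(ωC) = 2855 Ω
Net reactance X = X_L − X_C = 278.9 Ω
Z = 110.0 + j278.9 Ω
|Z| = √(110.0² + 278.9²) = 299.8 Ω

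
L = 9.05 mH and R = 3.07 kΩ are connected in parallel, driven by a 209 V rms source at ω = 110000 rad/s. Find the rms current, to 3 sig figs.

221 mA

X_L = ωL = 996 Ω
Parallel: admittances add. Y = 1/R + 1/(jωL)
Y = (0.000326 − j0.00100) S
|Y| = 0.00106 S → |Z| = 1/|Y| = 947 Ω, ∠Z = −∠Y = 72.0°
I = V/|Z| = 209/947 = 221 mA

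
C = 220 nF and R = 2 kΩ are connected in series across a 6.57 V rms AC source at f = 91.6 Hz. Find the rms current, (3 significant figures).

ω = 2πf = 575.5 rad/s
X_C = 1/(ωC) = 7900 Ω
Z = 2000 − j7900 Ω
|Z| = √(2000² + 7900²) = 8150 Ω
I = V/|Z| = 6.57/8150 = 806 μA

806 μA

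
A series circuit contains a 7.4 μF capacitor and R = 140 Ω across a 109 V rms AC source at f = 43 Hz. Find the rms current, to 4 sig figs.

209.9 mA

ω = 2πf = 270.2 rad/s
X_C = 1/(ωC) = 500.2 Ω
Z = 140.0 − j500.2 Ω
|Z| = √(140.0² + 500.2²) = 519.4 Ω
I = V/|Z| = 109/519.4 = 209.9 mA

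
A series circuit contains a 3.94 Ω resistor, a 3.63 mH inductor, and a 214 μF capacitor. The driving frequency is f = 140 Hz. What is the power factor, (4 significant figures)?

0.8807

ω = 2πf = 879.6 rad/s
X_L = ωL = 3.193 Ω
X_C = 1/(ωC) = 5.312 Ω
Net reactance X = X_L − X_C = -2.119 Ω
Z = 3.940 − j2.119 Ω
|Z| = √(3.940² + 2.119²) = 4.474 Ω
∠Z = arctan(-2.119/3.940) = -28.27°
cos φ = cos(-28.27°) = 0.8807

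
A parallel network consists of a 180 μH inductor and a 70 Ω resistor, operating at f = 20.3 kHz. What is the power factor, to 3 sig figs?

0.312

ω = 2πf = 127500 rad/s
X_L = ωL = 23.0 Ω
Parallel: admittances add. Y = 1/R + 1/(jωL)
Y = (0.0143 − j0.0436) S
|Y| = 0.0458 S → |Z| = 1/|Y| = 21.8 Ω, ∠Z = −∠Y = 71.8°
cos φ = cos(71.8°) = 0.312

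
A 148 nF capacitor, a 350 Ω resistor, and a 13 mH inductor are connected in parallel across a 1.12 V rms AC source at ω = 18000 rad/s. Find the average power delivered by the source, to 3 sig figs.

3.58 mW

X_L = ωL = 234 Ω
X_C = 1/(ωC) = 375 Ω
Parallel: admittances add. Y = 1/R + 1/(jωL) + jωC
Y = (0.00286 − j0.00161) S
|Y| = 0.00328 S → |Z| = 1/|Y| = 305 Ω, ∠Z = −∠Y = 29.4°
I = V/|Z| = 3.67 mA
P = VI cos φ = 1.12 × 0.00367 × cos(29.4°) = 3.58 mW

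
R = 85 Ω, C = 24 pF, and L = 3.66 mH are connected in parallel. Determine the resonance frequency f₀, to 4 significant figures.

537.0 kHz

ω₀ = 1/√(LC) = 1/√(0.00366 × 2.4e-11) = 3.374e+06 rad/s
f₀ = ω₀/(2π) = 537.0 kHz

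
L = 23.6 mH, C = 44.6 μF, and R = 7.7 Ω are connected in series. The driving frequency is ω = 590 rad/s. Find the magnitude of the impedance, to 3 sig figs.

X_L = ωL = 13.9 Ω
X_C = 1/(ωC) = 38.0 Ω
Net reactance X = X_L − X_C = -24.1 Ω
Z = 7.70 − j24.1 Ω
|Z| = √(7.70² + 24.1²) = 25.3 Ω

25.3 Ω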